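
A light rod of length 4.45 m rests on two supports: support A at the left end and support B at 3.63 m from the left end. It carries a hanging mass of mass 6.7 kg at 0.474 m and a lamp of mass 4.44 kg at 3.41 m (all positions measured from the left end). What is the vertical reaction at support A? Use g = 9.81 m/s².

About support B:
Hanging mass: 6.7 × 9.81 = 65.73 N down at 0.474 m → arm 3.156 m, τ = 65.73 × 3.156 = 207.4 N·m counterclockwise.
Lamp: 4.44 × 9.81 = 43.56 N down at 3.41 m → arm 0.22 m, τ = 43.56 × 0.22 = 9.583 N·m counterclockwise.
Net load moment about support B = 217 N·m counterclockwise.
Reaction R at support A is upward at 0 m, arm 3.63 m → moment R × 3.63 clockwise.
Στ = 0 ⇒ R × 3.63 = 217 ⇒ R = 59.8 N.

R_A ≈ 59.8 N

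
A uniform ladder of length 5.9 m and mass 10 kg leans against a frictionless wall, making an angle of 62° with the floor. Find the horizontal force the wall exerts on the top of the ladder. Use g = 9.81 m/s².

Take moments about the foot of the ladder.
Ladder weight 10×9.81 = 98.1 N acts at 2.95 m along the ladder; its horizontal arm is 2.95·cos62° = 1.385 m → τ = 135.9 N·m clockwise.
Wall normal N acts horizontally at the top; its moment arm is the height L sinθ = 5.9·sin62° = 5.209 m, counterclockwise.
For rotational equilibrium, N × 5.209 = 135.9, so N = 26.1 N.

N_wall ≈ 26.1 N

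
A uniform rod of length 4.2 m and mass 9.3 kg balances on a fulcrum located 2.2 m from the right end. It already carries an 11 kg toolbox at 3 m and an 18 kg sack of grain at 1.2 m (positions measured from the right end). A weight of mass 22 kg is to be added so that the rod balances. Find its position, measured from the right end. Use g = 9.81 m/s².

Sum moments about the fulcrum (at 2.2 m from the right end) (the support reaction has zero arm there).
Beam weight: 9.3 × 9.81 = 91.23 N down at 2.1 m → arm 0.1 m, τ = 91.23 × 0.1 = 9.123 N·m clockwise.
Toolbox: 11 × 9.81 = 107.9 N down at 3 m → arm 0.8 m, τ = 107.9 × 0.8 = 86.32 N·m counterclockwise.
Sack of grain: 18 × 9.81 = 176.6 N down at 1.2 m → arm 1 m, τ = 176.6 × 1 = 176.6 N·m clockwise.
Net moment of existing loads = 99.4 N·m clockwise.
The weight weighs 22 × 9.81 = 215.8 N and must supply an equal counterclockwise moment, so its lever arm about the fulcrum is 99.4 / 215.8 = 0.461 m.
That puts it at 2.2 + 0.461 = 2.66 m from the right end.

x ≈ 2.66 m from the right end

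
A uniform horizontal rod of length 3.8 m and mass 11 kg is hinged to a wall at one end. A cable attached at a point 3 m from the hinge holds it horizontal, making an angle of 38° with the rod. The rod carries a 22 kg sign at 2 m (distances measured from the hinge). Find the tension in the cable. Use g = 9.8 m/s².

About the hinge:
Beam weight: 11 × 9.8 = 107.8 N down at 1.9 m → arm 1.9 m, τ = 107.8 × 1.9 = 204.8 N·m clockwise.
Sign: 22 × 9.8 = 215.6 N down at 2 m → arm 2 m, τ = 215.6 × 2 = 431.2 N·m clockwise.
Total clockwise load moment = 636 N·m.
The cable tension T acts at 3 m; only its component perpendicular to the rod, T sinθ, produces torque. sin 38° = 0.6157.
For rotational equilibrium, T × 3 × 0.6157 = 636, so T = 636 / 1.847 = 344 N.

T ≈ 344 N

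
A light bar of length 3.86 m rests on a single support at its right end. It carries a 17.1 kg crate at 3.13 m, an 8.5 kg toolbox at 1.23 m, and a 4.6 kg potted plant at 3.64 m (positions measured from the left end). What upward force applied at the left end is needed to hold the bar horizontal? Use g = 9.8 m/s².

F ≈ 91 N

Sum moments about the right end (the unknown pivot reaction has zero arm there).
Crate: 17.1 × 9.8 = 167.6 N down at 3.13 m → arm 0.73 m, τ = 167.6 × 0.73 = 122.3 N·m counterclockwise.
Toolbox: 8.5 × 9.8 = 83.3 N down at 1.23 m → arm 2.63 m, τ = 83.3 × 2.63 = 219.1 N·m counterclockwise.
Potted plant: 4.6 × 9.8 = 45.08 N down at 3.64 m → arm 0.22 m, τ = 45.08 × 0.22 = 9.918 N·m counterclockwise.
Net moment of the loads = 351.3 N·m counterclockwise.
The upward force F acts at the left end, arm 3.86 m, giving F × 3.86 clockwise.
For rotational equilibrium, F × 3.86 = 351.3, so F = 351.3 / 3.86 = 91 N.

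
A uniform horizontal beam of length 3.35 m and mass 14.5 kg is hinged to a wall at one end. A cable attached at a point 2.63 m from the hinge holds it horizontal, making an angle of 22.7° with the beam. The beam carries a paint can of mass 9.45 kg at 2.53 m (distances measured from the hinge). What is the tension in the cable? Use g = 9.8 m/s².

Choose the hinge as the axis so the unknown hinge reaction has zero arm there.
Beam weight: 14.5 × 9.8 = 142.1 N down at 1.675 m → arm 1.675 m, τ = 142.1 × 1.675 = 238 N·m clockwise.
Paint can: 9.45 × 9.8 = 92.61 N down at 2.53 m → arm 2.53 m, τ = 92.61 × 2.53 = 234.3 N·m clockwise.
Total clockwise load moment = 472.3 N·m.
The cable tension T acts at 2.63 m; only its component perpendicular to the beam, T sinθ, produces torque. sin 22.7° = 0.3859.
Setting net torque to zero: T × 2.63 × 0.3859 = 472.3 → T = 472.3 / 1.015 = 465 N.

T ≈ 465 N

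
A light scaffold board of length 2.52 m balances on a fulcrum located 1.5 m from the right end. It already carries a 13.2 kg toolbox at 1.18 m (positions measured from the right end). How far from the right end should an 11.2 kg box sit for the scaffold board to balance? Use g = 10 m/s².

Choose the fulcrum (at 1.5 m from the right end) as the axis so the support reaction has zero arm there.
Toolbox: 13.2 × 10 = 132 N down at 1.18 m → arm 0.32 m, τ = 132 × 0.32 = 42.24 N·m clockwise.
Net moment of existing loads = 42.24 N·m clockwise.
The box weighs 11.2 × 10 = 112 N and must supply an equal counterclockwise moment, so its lever arm about the fulcrum is 42.24 / 112 = 0.377 m.
That puts it at 1.5 + 0.377 = 1.88 m from the right end.

x ≈ 1.88 m from the right end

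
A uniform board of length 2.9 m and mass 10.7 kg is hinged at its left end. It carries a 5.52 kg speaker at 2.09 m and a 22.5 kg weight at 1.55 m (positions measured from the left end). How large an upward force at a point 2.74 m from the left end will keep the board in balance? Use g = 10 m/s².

Take moments about the left end.
Beam weight: 10.7 × 10 = 107 N down at 1.45 m → arm 1.45 m, τ = 107 × 1.45 = 155.2 N·m clockwise.
Speaker: 5.52 × 10 = 55.2 N down at 2.09 m → arm 2.09 m, τ = 55.2 × 2.09 = 115.4 N·m clockwise.
Weight: 22.5 × 10 = 225 N down at 1.55 m → arm 1.55 m, τ = 225 × 1.55 = 348.8 N·m clockwise.
Net moment of the loads = 619.4 N·m clockwise.
The upward force F acts at a point 2.74 m from the left end, arm 2.74 m, giving F × 2.74 counterclockwise.
Balancing moments: F × 2.74 = 619.4, giving F = 619.4 / 2.74 = 226 N.

F ≈ 226 N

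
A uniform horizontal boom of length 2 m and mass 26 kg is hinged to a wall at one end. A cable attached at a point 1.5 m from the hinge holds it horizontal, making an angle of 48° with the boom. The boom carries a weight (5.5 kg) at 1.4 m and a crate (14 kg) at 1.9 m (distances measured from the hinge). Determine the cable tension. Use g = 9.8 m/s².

T ≈ 530 N

Sum moments about the hinge (the unknown hinge reaction has zero arm there).
Beam weight: 26 × 9.8 = 254.8 N down at 1 m → arm 1 m, τ = 254.8 × 1 = 254.8 N·m clockwise.
Weight: 5.5 × 9.8 = 53.9 N down at 1.4 m → arm 1.4 m, τ = 53.9 × 1.4 = 75.46 N·m clockwise.
Crate: 14 × 9.8 = 137.2 N down at 1.9 m → arm 1.9 m, τ = 137.2 × 1.9 = 260.7 N·m clockwise.
Total clockwise load moment = 591 N·m.
The cable tension T acts at 1.5 m; only its component perpendicular to the boom, T sinθ, produces torque. sin 48° = 0.7431.
Setting net torque to zero: T × 1.5 × 0.7431 = 591 → T = 591 / 1.115 = 530 N.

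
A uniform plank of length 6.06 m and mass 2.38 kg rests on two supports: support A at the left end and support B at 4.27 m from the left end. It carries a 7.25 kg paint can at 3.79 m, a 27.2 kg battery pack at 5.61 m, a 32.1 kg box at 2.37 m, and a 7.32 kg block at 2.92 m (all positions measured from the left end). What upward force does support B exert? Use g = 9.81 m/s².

R_B ≈ 654 N

Choose support A as the axis so its reaction then has zero moment arm.
Beam weight: 2.38 × 9.81 = 23.35 N down at 3.03 m → arm 3.03 m, τ = 23.35 × 3.03 = 70.75 N·m clockwise.
Paint can: 7.25 × 9.81 = 71.12 N down at 3.79 m → arm 3.79 m, τ = 71.12 × 3.79 = 269.5 N·m clockwise.
Battery pack: 27.2 × 9.81 = 266.8 N down at 5.61 m → arm 5.61 m, τ = 266.8 × 5.61 = 1497 N·m clockwise.
Box: 32.1 × 9.81 = 314.9 N down at 2.37 m → arm 2.37 m, τ = 314.9 × 2.37 = 746.3 N·m clockwise.
Block: 7.32 × 9.81 = 71.81 N down at 2.92 m → arm 2.92 m, τ = 71.81 × 2.92 = 209.7 N·m clockwise.
Net load moment about support A = 2793 N·m clockwise.
Reaction R at support B is upward at 4.27 m, arm 4.27 m → moment R × 4.27 counterclockwise.
For rotational equilibrium, R × 4.27 = 2793, so R = 654 N.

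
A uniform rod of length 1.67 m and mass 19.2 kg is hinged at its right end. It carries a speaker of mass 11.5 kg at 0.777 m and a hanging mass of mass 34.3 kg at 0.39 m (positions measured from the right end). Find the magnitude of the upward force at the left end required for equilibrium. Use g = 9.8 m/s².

Take moments about the right end.
Beam weight: 19.2 × 9.8 = 188.2 N down at 0.835 m → arm 0.835 m, τ = 188.2 × 0.835 = 157.1 N·m counterclockwise.
Speaker: 11.5 × 9.8 = 112.7 N down at 0.777 m → arm 0.777 m, τ = 112.7 × 0.777 = 87.57 N·m counterclockwise.
Hanging mass: 34.3 × 9.8 = 336.1 N down at 0.39 m → arm 0.39 m, τ = 336.1 × 0.39 = 131.1 N·m counterclockwise.
Net moment of the loads = 375.8 N·m counterclockwise.
The upward force F acts at the left end, arm 1.67 m, giving F × 1.67 clockwise.
For rotational equilibrium, F × 1.67 = 375.8, so F = 375.8 / 1.67 = 225 N.

F ≈ 225 N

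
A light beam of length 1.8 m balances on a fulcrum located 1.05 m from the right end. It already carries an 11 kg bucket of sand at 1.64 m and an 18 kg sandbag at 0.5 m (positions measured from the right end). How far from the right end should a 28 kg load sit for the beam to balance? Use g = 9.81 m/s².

x ≈ 1.17 m from the right end

Choose the fulcrum (at 1.05 m from the right end) as the axis so the support reaction has zero arm there.
Bucket of sand: 11 × 9.81 = 107.9 N down at 1.64 m → arm 0.59 m, τ = 107.9 × 0.59 = 63.66 N·m counterclockwise.
Sandbag: 18 × 9.81 = 176.6 N down at 0.5 m → arm 0.55 m, τ = 176.6 × 0.55 = 97.13 N·m clockwise.
Net moment of existing loads = 33.47 N·m clockwise.
The load weighs 28 × 9.81 = 274.7 N and must supply an equal counterclockwise moment, so its lever arm about the fulcrum is 33.47 / 274.7 = 0.122 m.
That puts it at 1.05 + 0.122 = 1.17 m from the right end.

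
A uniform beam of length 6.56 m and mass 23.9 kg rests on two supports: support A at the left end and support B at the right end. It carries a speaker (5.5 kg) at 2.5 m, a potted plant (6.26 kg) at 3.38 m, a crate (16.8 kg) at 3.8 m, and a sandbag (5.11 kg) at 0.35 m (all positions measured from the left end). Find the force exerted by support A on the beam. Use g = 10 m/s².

R_A ≈ 303 N

About support B:
Beam weight: 23.9 × 10 = 239 N down at 3.28 m → arm 3.28 m, τ = 239 × 3.28 = 783.9 N·m counterclockwise.
Speaker: 5.5 × 10 = 55 N down at 2.5 m → arm 4.06 m, τ = 55 × 4.06 = 223.3 N·m counterclockwise.
Potted plant: 6.26 × 10 = 62.6 N down at 3.38 m → arm 3.18 m, τ = 62.6 × 3.18 = 199.1 N·m counterclockwise.
Crate: 16.8 × 10 = 168 N down at 3.8 m → arm 2.76 m, τ = 168 × 2.76 = 463.7 N·m counterclockwise.
Sandbag: 5.11 × 10 = 51.1 N down at 0.35 m → arm 6.21 m, τ = 51.1 × 6.21 = 317.3 N·m counterclockwise.
Net load moment about support B = 1987 N·m counterclockwise.
Reaction R at support A is upward at 0 m, arm 6.56 m → moment R × 6.56 clockwise.
Στ = 0 ⇒ R × 6.56 = 1987 ⇒ R = 303 N.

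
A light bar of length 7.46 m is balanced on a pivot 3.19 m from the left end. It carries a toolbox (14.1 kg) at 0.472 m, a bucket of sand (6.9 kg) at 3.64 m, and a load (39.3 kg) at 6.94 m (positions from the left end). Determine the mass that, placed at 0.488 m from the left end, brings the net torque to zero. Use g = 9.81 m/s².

m ≈ 41.5 kg

Taking torques about the pivot (at 3.19 m from the left end):
Toolbox: 14.1 × 9.81 = 138.3 N down at 0.472 m → arm 2.718 m, τ = 138.3 × 2.718 = 375.9 N·m counterclockwise.
Bucket of sand: 6.9 × 9.81 = 67.69 N down at 3.64 m → arm 0.45 m, τ = 67.69 × 0.45 = 30.46 N·m clockwise.
Load: 39.3 × 9.81 = 385.5 N down at 6.94 m → arm 3.75 m, τ = 385.5 × 3.75 = 1446 N·m clockwise.
Net moment of known loads = 1101 N·m clockwise.
An unknown mass m at 0.488 m has arm 2.702 m; its moment is m·g·2.702 counterclockwise.
Στ = 0 ⇒ m × 9.81 × 2.702 = 1101 ⇒ m = 1101 / (9.81 × 2.702) = 41.5 kg.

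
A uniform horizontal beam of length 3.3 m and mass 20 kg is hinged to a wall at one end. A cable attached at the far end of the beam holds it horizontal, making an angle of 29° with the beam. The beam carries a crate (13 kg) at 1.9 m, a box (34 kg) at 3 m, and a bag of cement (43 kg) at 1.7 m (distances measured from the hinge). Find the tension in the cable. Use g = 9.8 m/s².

Sum moments about the hinge (the unknown hinge reaction has zero arm there).
Beam weight: 20 × 9.8 = 196 N down at 1.65 m → arm 1.65 m, τ = 196 × 1.65 = 323.4 N·m clockwise.
Crate: 13 × 9.8 = 127.4 N down at 1.9 m → arm 1.9 m, τ = 127.4 × 1.9 = 242.1 N·m clockwise.
Box: 34 × 9.8 = 333.2 N down at 3 m → arm 3 m, τ = 333.2 × 3 = 999.6 N·m clockwise.
Bag of cement: 43 × 9.8 = 421.4 N down at 1.7 m → arm 1.7 m, τ = 421.4 × 1.7 = 716.4 N·m clockwise.
Total clockwise load moment = 2282 N·m.
The cable tension T acts at 3.3 m; only its component perpendicular to the beam, T sinθ, produces torque. sin 29° = 0.4848.
Balancing moments: T × 3.3 × 0.4848 = 2282, giving T = 2282 / 1.6 = 1430 N.

T ≈ 1430 N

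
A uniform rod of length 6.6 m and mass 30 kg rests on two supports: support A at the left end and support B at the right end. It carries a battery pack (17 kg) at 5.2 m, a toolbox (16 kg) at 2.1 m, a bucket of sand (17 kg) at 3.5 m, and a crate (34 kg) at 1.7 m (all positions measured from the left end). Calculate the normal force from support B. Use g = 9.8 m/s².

R_B ≈ 502 N

Taking torques about support A:
Beam weight: 30 × 9.8 = 294 N down at 3.3 m → arm 3.3 m, τ = 294 × 3.3 = 970.2 N·m clockwise.
Battery pack: 17 × 9.8 = 166.6 N down at 5.2 m → arm 5.2 m, τ = 166.6 × 5.2 = 866.3 N·m clockwise.
Toolbox: 16 × 9.8 = 156.8 N down at 2.1 m → arm 2.1 m, τ = 156.8 × 2.1 = 329.3 N·m clockwise.
Bucket of sand: 17 × 9.8 = 166.6 N down at 3.5 m → arm 3.5 m, τ = 166.6 × 3.5 = 583.1 N·m clockwise.
Crate: 34 × 9.8 = 333.2 N down at 1.7 m → arm 1.7 m, τ = 333.2 × 1.7 = 566.4 N·m clockwise.
Net load moment about support A = 3315 N·m clockwise.
Reaction R at support B is upward at 6.6 m, arm 6.6 m → moment R × 6.6 counterclockwise.
Balancing moments: R × 6.6 = 3315, giving R = 502 N.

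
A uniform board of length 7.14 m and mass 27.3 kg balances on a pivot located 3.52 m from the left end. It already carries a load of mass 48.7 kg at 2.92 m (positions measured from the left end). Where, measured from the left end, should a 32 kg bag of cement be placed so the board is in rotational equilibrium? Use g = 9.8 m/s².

Choose the pivot (at 3.52 m from the left end) as the axis so the support reaction has zero arm there.
Beam weight: 27.3 × 9.8 = 267.5 N down at 3.57 m → arm 0.05 m, τ = 267.5 × 0.05 = 13.38 N·m clockwise.
Load: 48.7 × 9.8 = 477.3 N down at 2.92 m → arm 0.6 m, τ = 477.3 × 0.6 = 286.4 N·m counterclockwise.
Net moment of existing loads = 273 N·m counterclockwise.
The bag of cement weighs 32 × 9.8 = 313.6 N and must supply an equal clockwise moment, so its lever arm about the pivot is 273 / 313.6 = 0.871 m.
That puts it at 3.52 + 0.871 = 4.39 m from the left end.

x ≈ 4.39 m from the left end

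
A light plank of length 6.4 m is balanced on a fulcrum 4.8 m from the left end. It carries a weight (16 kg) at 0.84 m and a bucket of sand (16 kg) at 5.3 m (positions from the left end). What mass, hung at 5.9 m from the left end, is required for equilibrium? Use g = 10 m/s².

m ≈ 50.3 kg

Choose the fulcrum (at 4.8 m from the left end) as the axis so the support reaction has zero arm there.
Weight: 16 × 10 = 160 N down at 0.84 m → arm 3.96 m, τ = 160 × 3.96 = 633.6 N·m counterclockwise.
Bucket of sand: 16 × 10 = 160 N down at 5.3 m → arm 0.5 m, τ = 160 × 0.5 = 80 N·m clockwise.
Net moment of known loads = 553.6 N·m counterclockwise.
An unknown mass m at 5.9 m has arm 1.1 m; its moment is m·g·1.1 clockwise.
Balancing moments: m × 10 × 1.1 = 553.6, giving m = 553.6 / (10 × 1.1) = 50.3 kg.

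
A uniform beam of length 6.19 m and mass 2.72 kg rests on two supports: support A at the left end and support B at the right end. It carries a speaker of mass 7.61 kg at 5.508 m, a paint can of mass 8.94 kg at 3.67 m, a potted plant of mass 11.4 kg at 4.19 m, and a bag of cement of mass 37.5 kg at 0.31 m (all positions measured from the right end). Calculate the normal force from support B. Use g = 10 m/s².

Sum moments about support A (its reaction then has zero moment arm).
Beam weight: 2.72 × 10 = 27.2 N down at 3.095 m → arm 3.095 m, τ = 27.2 × 3.095 = 84.18 N·m clockwise.
Speaker: 7.61 × 10 = 76.1 N down at 5.508 m → arm 0.682 m, τ = 76.1 × 0.682 = 51.9 N·m clockwise.
Paint can: 8.94 × 10 = 89.4 N down at 3.67 m → arm 2.52 m, τ = 89.4 × 2.52 = 225.3 N·m clockwise.
Potted plant: 11.4 × 10 = 114 N down at 4.19 m → arm 2 m, τ = 114 × 2 = 228 N·m clockwise.
Bag of cement: 37.5 × 10 = 375 N down at 0.31 m → arm 5.88 m, τ = 375 × 5.88 = 2205 N·m clockwise.
Net load moment about support A = 2794 N·m clockwise.
Reaction R at support B is upward at 0 m, arm 6.19 m → moment R × 6.19 counterclockwise.
For rotational equilibrium, R × 6.19 = 2794, so R = 451 N.

R_B ≈ 451 N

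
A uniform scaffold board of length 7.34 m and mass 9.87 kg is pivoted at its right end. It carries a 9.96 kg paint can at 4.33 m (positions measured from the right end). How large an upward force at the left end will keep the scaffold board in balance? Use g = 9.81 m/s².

F ≈ 106 N

Choose the right end as the axis so the unknown pivot reaction has zero arm there.
Beam weight: 9.87 × 9.81 = 96.82 N down at 3.67 m → arm 3.67 m, τ = 96.82 × 3.67 = 355.3 N·m counterclockwise.
Paint can: 9.96 × 9.81 = 97.71 N down at 4.33 m → arm 4.33 m, τ = 97.71 × 4.33 = 423.1 N·m counterclockwise.
Net moment of the loads = 778.4 N·m counterclockwise.
The upward force F acts at the left end, arm 7.34 m, giving F × 7.34 clockwise.
Setting net torque to zero: F × 7.34 = 778.4 → F = 778.4 / 7.34 = 106 N.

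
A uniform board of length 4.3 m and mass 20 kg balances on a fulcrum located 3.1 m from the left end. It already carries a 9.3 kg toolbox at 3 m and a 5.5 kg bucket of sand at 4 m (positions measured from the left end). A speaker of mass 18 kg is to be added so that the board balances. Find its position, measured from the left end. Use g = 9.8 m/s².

Taking torques about the fulcrum (at 3.1 m from the left end):
Beam weight: 20 × 9.8 = 196 N down at 2.15 m → arm 0.95 m, τ = 196 × 0.95 = 186.2 N·m counterclockwise.
Toolbox: 9.3 × 9.8 = 91.14 N down at 3 m → arm 0.1 m, τ = 91.14 × 0.1 = 9.114 N·m counterclockwise.
Bucket of sand: 5.5 × 9.8 = 53.9 N down at 4 m → arm 0.9 m, τ = 53.9 × 0.9 = 48.51 N·m clockwise.
Net moment of existing loads = 146.8 N·m counterclockwise.
The speaker weighs 18 × 9.8 = 176.4 N and must supply an equal clockwise moment, so its lever arm about the fulcrum is 146.8 / 176.4 = 0.832 m.
That puts it at 3.1 + 0.832 = 3.93 m from the left end.

x ≈ 3.93 m from the left end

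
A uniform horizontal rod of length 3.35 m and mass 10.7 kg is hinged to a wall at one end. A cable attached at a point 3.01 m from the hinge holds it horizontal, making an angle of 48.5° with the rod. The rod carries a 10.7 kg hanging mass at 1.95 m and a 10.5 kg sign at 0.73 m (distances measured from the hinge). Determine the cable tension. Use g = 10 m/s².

T ≈ 206 N

About the hinge:
Beam weight: 10.7 × 10 = 107 N down at 1.675 m → arm 1.675 m, τ = 107 × 1.675 = 179.2 N·m clockwise.
Hanging mass: 10.7 × 10 = 107 N down at 1.95 m → arm 1.95 m, τ = 107 × 1.95 = 208.7 N·m clockwise.
Sign: 10.5 × 10 = 105 N down at 0.73 m → arm 0.73 m, τ = 105 × 0.73 = 76.65 N·m clockwise.
Total clockwise load moment = 464.5 N·m.
The cable tension T acts at 3.01 m; only its component perpendicular to the rod, T sinθ, produces torque. sin 48.5° = 0.749.
Balancing moments: T × 3.01 × 0.749 = 464.5, giving T = 464.5 / 2.254 = 206 N.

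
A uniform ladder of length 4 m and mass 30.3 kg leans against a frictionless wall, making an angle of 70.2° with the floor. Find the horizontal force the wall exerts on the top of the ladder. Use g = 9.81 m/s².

Take moments about the foot of the ladder.
Ladder weight 30.3×9.81 = 297.2 N acts at 2 m along the ladder; its horizontal arm is 2·cos70.2° = 0.6775 m → τ = 201.4 N·m clockwise.
Wall normal N acts horizontally at the top; its moment arm is the height L sinθ = 4·sin70.2° = 3.764 m, counterclockwise.
Στ = 0 ⇒ N × 3.764 = 201.4 ⇒ N = 53.5 N.

N_wall ≈ 53.5 N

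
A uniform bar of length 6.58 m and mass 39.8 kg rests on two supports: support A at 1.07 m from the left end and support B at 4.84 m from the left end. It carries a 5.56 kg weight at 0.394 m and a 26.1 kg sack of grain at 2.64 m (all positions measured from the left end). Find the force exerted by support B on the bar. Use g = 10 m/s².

R_B ≈ 333 N

About support A:
Beam weight: 39.8 × 10 = 398 N down at 3.29 m → arm 2.22 m, τ = 398 × 2.22 = 883.6 N·m clockwise.
Weight: 5.56 × 10 = 55.6 N down at 0.394 m → arm 0.676 m, τ = 55.6 × 0.676 = 37.59 N·m counterclockwise.
Sack of grain: 26.1 × 10 = 261 N down at 2.64 m → arm 1.57 m, τ = 261 × 1.57 = 409.8 N·m clockwise.
Net load moment about support A = 1256 N·m clockwise.
Reaction R at support B is upward at 4.84 m, arm 3.77 m → moment R × 3.77 counterclockwise.
For rotational equilibrium, R × 3.77 = 1256, so R = 333 N.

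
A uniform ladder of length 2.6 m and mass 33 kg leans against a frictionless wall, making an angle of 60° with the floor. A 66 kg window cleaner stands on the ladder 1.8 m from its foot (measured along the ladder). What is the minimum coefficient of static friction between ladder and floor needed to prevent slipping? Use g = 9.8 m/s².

Take moments about the foot of the ladder.
Ladder weight 33×9.8 = 323.4 N acts at 1.3 m along the ladder; its horizontal arm is 1.3·cos60° = 0.65 m → τ = 210.2 N·m clockwise.
Window cleaner: 66×9.8 = 646.8 N at 1.8 m → arm 0.9 m → τ = 582.1 N·m clockwise.
Wall normal N acts horizontally at the top; its moment arm is the height L sinθ = 2.6·sin60° = 2.252 m, counterclockwise.
Setting net torque to zero: N × 2.252 = 792.3 → N = 351.8 N.
ΣFx = 0 ⇒ f = N_wall = 351.8 N. ΣFy = 0 ⇒ N_floor = 970.2 N.
μ_min = f / N_floor = 351.8 / 970.2 = 0.363.

μ_min ≈ 0.363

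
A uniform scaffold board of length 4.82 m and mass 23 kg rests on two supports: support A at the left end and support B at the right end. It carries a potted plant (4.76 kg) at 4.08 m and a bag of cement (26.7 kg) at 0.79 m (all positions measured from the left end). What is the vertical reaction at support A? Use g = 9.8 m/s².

R_A ≈ 339 N

Take moments about support B.
Beam weight: 23 × 9.8 = 225.4 N down at 2.41 m → arm 2.41 m, τ = 225.4 × 2.41 = 543.2 N·m counterclockwise.
Potted plant: 4.76 × 9.8 = 46.65 N down at 4.08 m → arm 0.74 m, τ = 46.65 × 0.74 = 34.52 N·m counterclockwise.
Bag of cement: 26.7 × 9.8 = 261.7 N down at 0.79 m → arm 4.03 m, τ = 261.7 × 4.03 = 1055 N·m counterclockwise.
Net load moment about support B = 1633 N·m counterclockwise.
Reaction R at support A is upward at 0 m, arm 4.82 m → moment R × 4.82 clockwise.
For rotational equilibrium, R × 4.82 = 1633, so R = 339 N.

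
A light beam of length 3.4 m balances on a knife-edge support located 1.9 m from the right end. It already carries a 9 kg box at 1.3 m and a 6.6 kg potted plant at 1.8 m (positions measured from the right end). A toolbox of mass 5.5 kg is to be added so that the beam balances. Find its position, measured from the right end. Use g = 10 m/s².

Taking torques about the knife-edge support (at 1.9 m from the right end):
Box: 9 × 10 = 90 N down at 1.3 m → arm 0.6 m, τ = 90 × 0.6 = 54 N·m clockwise.
Potted plant: 6.6 × 10 = 66 N down at 1.8 m → arm 0.1 m, τ = 66 × 0.1 = 6.6 N·m clockwise.
Net moment of existing loads = 60.6 N·m clockwise.
The toolbox weighs 5.5 × 10 = 55 N and must supply an equal counterclockwise moment, so its lever arm about the knife-edge support is 60.6 / 55 = 1.1 m.
That puts it at 1.9 + 1.1 = 3 m from the right end.

x ≈ 3 m from the right end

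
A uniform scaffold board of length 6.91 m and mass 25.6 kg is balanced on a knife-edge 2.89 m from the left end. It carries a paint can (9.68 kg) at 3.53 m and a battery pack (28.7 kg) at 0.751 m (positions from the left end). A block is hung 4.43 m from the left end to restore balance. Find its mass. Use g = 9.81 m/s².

Take moments about the knife-edge (at 2.89 m from the left end).
Beam weight: 25.6 × 9.81 = 251.1 N down at 3.455 m → arm 0.565 m, τ = 251.1 × 0.565 = 141.9 N·m clockwise.
Paint can: 9.68 × 9.81 = 94.96 N down at 3.53 m → arm 0.64 m, τ = 94.96 × 0.64 = 60.77 N·m clockwise.
Battery pack: 28.7 × 9.81 = 281.5 N down at 0.751 m → arm 2.139 m, τ = 281.5 × 2.139 = 602.1 N·m counterclockwise.
Net moment of known loads = 399.4 N·m counterclockwise.
An unknown mass m at 4.43 m has arm 1.54 m; its moment is m·g·1.54 clockwise.
Balancing moments: m × 9.81 × 1.54 = 399.4, giving m = 399.4 / (9.81 × 1.54) = 26.4 kg.

m ≈ 26.4 kg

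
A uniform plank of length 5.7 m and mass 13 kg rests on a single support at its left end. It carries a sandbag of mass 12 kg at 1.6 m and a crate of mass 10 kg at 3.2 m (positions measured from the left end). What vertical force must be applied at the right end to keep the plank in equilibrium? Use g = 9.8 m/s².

Sum moments about the left end (the unknown pivot reaction has zero arm there).
Beam weight: 13 × 9.8 = 127.4 N down at 2.85 m → arm 2.85 m, τ = 127.4 × 2.85 = 363.1 N·m clockwise.
Sandbag: 12 × 9.8 = 117.6 N down at 1.6 m → arm 1.6 m, τ = 117.6 × 1.6 = 188.2 N·m clockwise.
Crate: 10 × 9.8 = 98 N down at 3.2 m → arm 3.2 m, τ = 98 × 3.2 = 313.6 N·m clockwise.
Net moment of the loads = 864.9 N·m clockwise.
The upward force F acts at the right end, arm 5.7 m, giving F × 5.7 counterclockwise.
Setting net torque to zero: F × 5.7 = 864.9 → F = 864.9 / 5.7 = 152 N.

F ≈ 152 N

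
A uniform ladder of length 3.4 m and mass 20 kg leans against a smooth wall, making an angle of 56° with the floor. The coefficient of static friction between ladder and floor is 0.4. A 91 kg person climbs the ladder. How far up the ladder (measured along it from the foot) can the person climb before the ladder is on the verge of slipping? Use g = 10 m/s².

Sum moments about the foot of the ladder (the floor normal and friction both act there and drop out).
Ladder weight 20×10 = 200 N acts at 1.7 m along the ladder; its horizontal arm is 1.7·cos56° = 0.9506 m → τ = 190.1 N·m clockwise.
Person weight 91×10 = 910 N at distance d → arm d·cos56° → τ = 910·d·0.5592 clockwise.
Wall normal N at the top has arm L sinθ = 2.819 m counterclockwise, so Στ = 0 gives N·2.819 = 190.1 + 508.9·d.
ΣFy = 0 ⇒ N_floor = 1110 N, so the maximum friction is μ_s·N_floor = 0.4×1110 = 444 N. ΣFx = 0 ⇒ N_wall = f, so at the slipping point N = 444 N.
Substituting: 444×2.819 = 190.1 + 508.9·d ⇒ d = (1252 − 190.1) / 508.9 = 2.09 m.

d ≈ 2.09 m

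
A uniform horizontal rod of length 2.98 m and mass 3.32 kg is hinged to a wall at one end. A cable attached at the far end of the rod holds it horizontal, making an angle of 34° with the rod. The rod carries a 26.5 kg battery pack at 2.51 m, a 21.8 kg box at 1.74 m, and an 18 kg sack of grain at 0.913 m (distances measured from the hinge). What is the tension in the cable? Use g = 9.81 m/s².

Take moments about the hinge.
Beam weight: 3.32 × 9.81 = 32.57 N down at 1.49 m → arm 1.49 m, τ = 32.57 × 1.49 = 48.53 N·m clockwise.
Battery pack: 26.5 × 9.81 = 260 N down at 2.51 m → arm 2.51 m, τ = 260 × 2.51 = 652.6 N·m clockwise.
Box: 21.8 × 9.81 = 213.9 N down at 1.74 m → arm 1.74 m, τ = 213.9 × 1.74 = 372.2 N·m clockwise.
Sack of grain: 18 × 9.81 = 176.6 N down at 0.913 m → arm 0.913 m, τ = 176.6 × 0.913 = 161.2 N·m clockwise.
Total clockwise load moment = 1235 N·m.
The cable tension T acts at 2.98 m; only its component perpendicular to the rod, T sinθ, produces torque. sin 34° = 0.5592.
For rotational equilibrium, T × 2.98 × 0.5592 = 1235, so T = 1235 / 1.666 = 741 N.

T ≈ 741 N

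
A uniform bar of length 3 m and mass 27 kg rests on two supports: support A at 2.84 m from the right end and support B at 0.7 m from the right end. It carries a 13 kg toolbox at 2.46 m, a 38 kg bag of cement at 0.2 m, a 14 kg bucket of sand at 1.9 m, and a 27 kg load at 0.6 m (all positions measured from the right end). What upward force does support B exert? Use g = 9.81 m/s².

Choose support A as the axis so its reaction then has zero moment arm.
Beam weight: 27 × 9.81 = 264.9 N down at 1.5 m → arm 1.34 m, τ = 264.9 × 1.34 = 355 N·m clockwise.
Toolbox: 13 × 9.81 = 127.5 N down at 2.46 m → arm 0.38 m, τ = 127.5 × 0.38 = 48.45 N·m clockwise.
Bag of cement: 38 × 9.81 = 372.8 N down at 0.2 m → arm 2.64 m, τ = 372.8 × 2.64 = 984.2 N·m clockwise.
Bucket of sand: 14 × 9.81 = 137.3 N down at 1.9 m → arm 0.94 m, τ = 137.3 × 0.94 = 129.1 N·m clockwise.
Load: 27 × 9.81 = 264.9 N down at 0.6 m → arm 2.24 m, τ = 264.9 × 2.24 = 593.4 N·m clockwise.
Net load moment about support A = 2110 N·m clockwise.
Reaction R at support B is upward at 0.7 m, arm 2.14 m → moment R × 2.14 counterclockwise.
Στ = 0 ⇒ R × 2.14 = 2110 ⇒ R = 986 N.

R_B ≈ 986 N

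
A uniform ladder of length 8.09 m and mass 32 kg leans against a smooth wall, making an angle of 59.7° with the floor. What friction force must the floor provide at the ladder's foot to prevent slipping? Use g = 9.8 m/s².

f ≈ 91.6 N

Sum moments about the foot of the ladder (the floor normal and friction both act there and drop out).
Ladder weight 32×9.8 = 313.6 N acts at 4.045 m along the ladder; its horizontal arm is 4.045·cos59.7° = 2.041 m → τ = 640.1 N·m clockwise.
Wall normal N acts horizontally at the top; its moment arm is the height L sinθ = 8.09·sin59.7° = 6.985 m, counterclockwise.
Setting net torque to zero: N × 6.985 = 640.1 → N = 91.6 N.
ΣFx = 0: friction at the foot balances the wall's push, so f = N_wall = 91.6 N.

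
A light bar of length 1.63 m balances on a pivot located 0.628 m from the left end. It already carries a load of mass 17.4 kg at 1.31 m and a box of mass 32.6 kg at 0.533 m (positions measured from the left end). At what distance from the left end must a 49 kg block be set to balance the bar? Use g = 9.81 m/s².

x ≈ 0.449 m from the left end

About the pivot (at 0.628 m from the left end):
Load: 17.4 × 9.81 = 170.7 N down at 1.31 m → arm 0.682 m, τ = 170.7 × 0.682 = 116.4 N·m clockwise.
Box: 32.6 × 9.81 = 319.8 N down at 0.533 m → arm 0.095 m, τ = 319.8 × 0.095 = 30.38 N·m counterclockwise.
Net moment of existing loads = 86.02 N·m clockwise.
The block weighs 49 × 9.81 = 480.7 N and must supply an equal counterclockwise moment, so its lever arm about the pivot is 86.02 / 480.7 = 0.179 m.
That puts it at 0.628 − 0.179 = 0.449 m from the left end.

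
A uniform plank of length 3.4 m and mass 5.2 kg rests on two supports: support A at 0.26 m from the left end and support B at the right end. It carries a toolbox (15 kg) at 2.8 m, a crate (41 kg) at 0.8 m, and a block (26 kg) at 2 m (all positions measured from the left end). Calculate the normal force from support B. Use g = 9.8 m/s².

About support A:
Beam weight: 5.2 × 9.8 = 50.96 N down at 1.7 m → arm 1.44 m, τ = 50.96 × 1.44 = 73.38 N·m clockwise.
Toolbox: 15 × 9.8 = 147 N down at 2.8 m → arm 2.54 m, τ = 147 × 2.54 = 373.4 N·m clockwise.
Crate: 41 × 9.8 = 401.8 N down at 0.8 m → arm 0.54 m, τ = 401.8 × 0.54 = 217 N·m clockwise.
Block: 26 × 9.8 = 254.8 N down at 2 m → arm 1.74 m, τ = 254.8 × 1.74 = 443.4 N·m clockwise.
Net load moment about support A = 1107 N·m clockwise.
Reaction R at support B is upward at 3.4 m, arm 3.14 m → moment R × 3.14 counterclockwise.
Setting net torque to zero: R × 3.14 = 1107 → R = 353 N.

R_B ≈ 353 N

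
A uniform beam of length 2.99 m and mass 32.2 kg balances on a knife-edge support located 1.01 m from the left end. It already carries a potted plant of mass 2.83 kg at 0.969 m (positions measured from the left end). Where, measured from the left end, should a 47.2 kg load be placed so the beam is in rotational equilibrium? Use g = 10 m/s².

x ≈ 0.682 m from the left end

Sum moments about the knife-edge support (at 1.01 m from the left end) (the support reaction has zero arm there).
Beam weight: 32.2 × 10 = 322 N down at 1.495 m → arm 0.485 m, τ = 322 × 0.485 = 156.2 N·m clockwise.
Potted plant: 2.83 × 10 = 28.3 N down at 0.969 m → arm 0.041 m, τ = 28.3 × 0.041 = 1.16 N·m counterclockwise.
Net moment of existing loads = 155 N·m clockwise.
The load weighs 47.2 × 10 = 472 N and must supply an equal counterclockwise moment, so its lever arm about the knife-edge support is 155 / 472 = 0.328 m.
That puts it at 1.01 − 0.328 = 0.682 m from the left end.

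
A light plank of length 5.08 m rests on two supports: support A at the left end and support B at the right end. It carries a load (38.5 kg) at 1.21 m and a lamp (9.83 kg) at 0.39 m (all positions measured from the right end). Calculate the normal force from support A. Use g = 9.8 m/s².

R_A ≈ 97.3 N

Choose support B as the axis so its reaction then has zero moment arm.
Load: 38.5 × 9.8 = 377.3 N down at 1.21 m → arm 1.21 m, τ = 377.3 × 1.21 = 456.5 N·m counterclockwise.
Lamp: 9.83 × 9.8 = 96.33 N down at 0.39 m → arm 0.39 m, τ = 96.33 × 0.39 = 37.57 N·m counterclockwise.
Net load moment about support B = 494.1 N·m counterclockwise.
Reaction R at support A is upward at 5.08 m, arm 5.08 m → moment R × 5.08 clockwise.
Στ = 0 ⇒ R × 5.08 = 494.1 ⇒ R = 97.3 N.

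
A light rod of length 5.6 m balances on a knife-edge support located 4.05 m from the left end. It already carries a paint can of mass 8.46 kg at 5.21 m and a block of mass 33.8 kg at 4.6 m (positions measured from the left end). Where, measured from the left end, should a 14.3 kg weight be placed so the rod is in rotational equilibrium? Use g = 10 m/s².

x ≈ 2.06 m from the left end

Choose the knife-edge support (at 4.05 m from the left end) as the axis so the support reaction has zero arm there.
Paint can: 8.46 × 10 = 84.6 N down at 5.21 m → arm 1.16 m, τ = 84.6 × 1.16 = 98.14 N·m clockwise.
Block: 33.8 × 10 = 338 N down at 4.6 m → arm 0.55 m, τ = 338 × 0.55 = 185.9 N·m clockwise.
Net moment of existing loads = 284 N·m clockwise.
The weight weighs 14.3 × 10 = 143 N and must supply an equal counterclockwise moment, so its lever arm about the knife-edge support is 284 / 143 = 1.99 m.
That puts it at 4.05 − 1.99 = 2.06 m from the left end.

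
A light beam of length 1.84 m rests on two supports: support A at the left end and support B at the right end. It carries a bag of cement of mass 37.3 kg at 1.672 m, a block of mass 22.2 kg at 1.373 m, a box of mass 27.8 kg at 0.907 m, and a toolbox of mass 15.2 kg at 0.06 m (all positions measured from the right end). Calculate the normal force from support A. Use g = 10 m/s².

R_A ≈ 647 N

Sum moments about support B (its reaction then has zero moment arm).
Bag of cement: 37.3 × 10 = 373 N down at 1.672 m → arm 1.672 m, τ = 373 × 1.672 = 623.7 N·m counterclockwise.
Block: 22.2 × 10 = 222 N down at 1.373 m → arm 1.373 m, τ = 222 × 1.373 = 304.8 N·m counterclockwise.
Box: 27.8 × 10 = 278 N down at 0.907 m → arm 0.907 m, τ = 278 × 0.907 = 252.1 N·m counterclockwise.
Toolbox: 15.2 × 10 = 152 N down at 0.06 m → arm 0.06 m, τ = 152 × 0.06 = 9.12 N·m counterclockwise.
Net load moment about support B = 1190 N·m counterclockwise.
Reaction R at support A is upward at 1.84 m, arm 1.84 m → moment R × 1.84 clockwise.
Setting net torque to zero: R × 1.84 = 1190 → R = 647 N.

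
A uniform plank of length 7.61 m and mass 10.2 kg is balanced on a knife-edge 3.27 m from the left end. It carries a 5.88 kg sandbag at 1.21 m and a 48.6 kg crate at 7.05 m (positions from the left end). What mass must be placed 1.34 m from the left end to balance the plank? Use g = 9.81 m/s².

m ≈ 91.7 kg

About the knife-edge (at 3.27 m from the left end):
Beam weight: 10.2 × 9.81 = 100.1 N down at 3.805 m → arm 0.535 m, τ = 100.1 × 0.535 = 53.55 N·m clockwise.
Sandbag: 5.88 × 9.81 = 57.68 N down at 1.21 m → arm 2.06 m, τ = 57.68 × 2.06 = 118.8 N·m counterclockwise.
Crate: 48.6 × 9.81 = 476.8 N down at 7.05 m → arm 3.78 m, τ = 476.8 × 3.78 = 1802 N·m clockwise.
Net moment of known loads = 1737 N·m clockwise.
An unknown mass m at 1.34 m has arm 1.93 m; its moment is m·g·1.93 counterclockwise.
Setting net torque to zero: m × 9.81 × 1.93 = 1737 → m = 1737 / (9.81 × 1.93) = 91.7 kg.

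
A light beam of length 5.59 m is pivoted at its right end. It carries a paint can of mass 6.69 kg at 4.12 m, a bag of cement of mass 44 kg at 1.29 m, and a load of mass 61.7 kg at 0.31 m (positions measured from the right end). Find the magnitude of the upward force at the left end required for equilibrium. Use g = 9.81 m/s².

F ≈ 182 N

Take moments about the right end.
Paint can: 6.69 × 9.81 = 65.63 N down at 4.12 m → arm 4.12 m, τ = 65.63 × 4.12 = 270.4 N·m counterclockwise.
Bag of cement: 44 × 9.81 = 431.6 N down at 1.29 m → arm 1.29 m, τ = 431.6 × 1.29 = 556.8 N·m counterclockwise.
Load: 61.7 × 9.81 = 605.3 N down at 0.31 m → arm 0.31 m, τ = 605.3 × 0.31 = 187.6 N·m counterclockwise.
Net moment of the loads = 1015 N·m counterclockwise.
The upward force F acts at the left end, arm 5.59 m, giving F × 5.59 clockwise.
Balancing moments: F × 5.59 = 1015, giving F = 1015 / 5.59 = 182 N.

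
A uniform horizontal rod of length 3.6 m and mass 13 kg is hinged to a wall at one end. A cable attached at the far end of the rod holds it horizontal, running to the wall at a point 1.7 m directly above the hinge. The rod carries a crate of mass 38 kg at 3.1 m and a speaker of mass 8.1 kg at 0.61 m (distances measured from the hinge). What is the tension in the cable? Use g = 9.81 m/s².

Sum moments about the hinge (the unknown hinge reaction has zero arm there).
Beam weight: 13 × 9.81 = 127.5 N down at 1.8 m → arm 1.8 m, τ = 127.5 × 1.8 = 229.5 N·m clockwise.
Crate: 38 × 9.81 = 372.8 N down at 3.1 m → arm 3.1 m, τ = 372.8 × 3.1 = 1156 N·m clockwise.
Speaker: 8.1 × 9.81 = 79.46 N down at 0.61 m → arm 0.61 m, τ = 79.46 × 0.61 = 48.47 N·m clockwise.
Total clockwise load moment = 1434 N·m.
The cable tension T acts at 3.6 m; only its component perpendicular to the rod, T sinθ, produces torque. sinθ = h/√(h²+d²) = 1.7/√(1.7²+3.6²) = 0.427.
Balancing moments: T × 3.6 × 0.427 = 1434, giving T = 1434 / 1.537 = 933 N.

T ≈ 933 N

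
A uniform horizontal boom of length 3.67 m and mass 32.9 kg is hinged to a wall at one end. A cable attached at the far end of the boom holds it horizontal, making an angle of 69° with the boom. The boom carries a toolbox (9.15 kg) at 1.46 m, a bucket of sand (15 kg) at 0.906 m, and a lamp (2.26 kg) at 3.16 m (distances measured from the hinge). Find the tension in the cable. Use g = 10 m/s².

T ≈ 276 N

Choose the hinge as the axis so the unknown hinge reaction has zero arm there.
Beam weight: 32.9 × 10 = 329 N down at 1.835 m → arm 1.835 m, τ = 329 × 1.835 = 603.7 N·m clockwise.
Toolbox: 9.15 × 10 = 91.5 N down at 1.46 m → arm 1.46 m, τ = 91.5 × 1.46 = 133.6 N·m clockwise.
Bucket of sand: 15 × 10 = 150 N down at 0.906 m → arm 0.906 m, τ = 150 × 0.906 = 135.9 N·m clockwise.
Lamp: 2.26 × 10 = 22.6 N down at 3.16 m → arm 3.16 m, τ = 22.6 × 3.16 = 71.42 N·m clockwise.
Total clockwise load moment = 944.6 N·m.
The cable tension T acts at 3.67 m; only its component perpendicular to the boom, T sinθ, produces torque. sin 69° = 0.9336.
Balancing moments: T × 3.67 × 0.9336 = 944.6, giving T = 944.6 / 3.426 = 276 N.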